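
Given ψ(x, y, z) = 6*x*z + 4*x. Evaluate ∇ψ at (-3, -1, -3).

(-14, 0, -18)

∂ψ/∂x = 6*z + 4
∂ψ/∂y = 0
∂ψ/∂z = 6*x
∇ψ = (6*z + 4, 0, 6*x)
At (-3, -1, -3): (-14, 0, -18).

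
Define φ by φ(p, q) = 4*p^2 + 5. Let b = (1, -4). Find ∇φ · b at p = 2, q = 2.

16

∂φ/∂p = 8*p
∂φ/∂q = 0
∇φ at (2, 2) = (16, 0)
∇φ · b = (16)(1) + (0)(-4) = 16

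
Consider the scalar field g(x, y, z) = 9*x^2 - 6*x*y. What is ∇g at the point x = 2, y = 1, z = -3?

∂g/∂x = 18*x - 6*y
∂g/∂y = -6*x
∂g/∂z = 0
∇g = (18*x - 6*y, -6*x, 0)
At (2, 1, -3): (30, -12, 0).

(30, -12, 0)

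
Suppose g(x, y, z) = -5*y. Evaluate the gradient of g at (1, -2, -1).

(0, -5, 0)

∂g/∂x = 0
∂g/∂y = -5
∂g/∂z = 0
∇g = (0, -5, 0)
At (1, -2, -1): (0, -5, 0).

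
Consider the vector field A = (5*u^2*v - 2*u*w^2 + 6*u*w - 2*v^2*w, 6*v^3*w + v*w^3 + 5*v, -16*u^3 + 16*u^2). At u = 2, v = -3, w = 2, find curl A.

(∇×A)₁ = ∂A₃/∂v − ∂A₂/∂w = -6*v^3 - 3*v*w^2
(∇×A)₂ = ∂A₁/∂w − ∂A₃/∂u = 48*u^2 - 4*u*w - 26*u - 2*v^2
(∇×A)₃ = ∂A₂/∂u − ∂A₁/∂v = -5*u^2 + 4*v*w
∇×A = (-6*v^3 - 3*v*w^2, 48*u^2 - 4*u*w - 26*u - 2*v^2, -5*u^2 + 4*v*w)
At (2, -3, 2): (198, 106, -44).

(198, 106, -44)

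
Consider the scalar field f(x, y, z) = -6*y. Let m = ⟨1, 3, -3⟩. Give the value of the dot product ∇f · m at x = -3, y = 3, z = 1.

-18

∂f/∂x = 0
∂f/∂y = -6
∂f/∂z = 0
∇f at (-3, 3, 1) = (0, -6, 0)
∇f · m = (0)(1) + (-6)(3) + (0)(-3) = -18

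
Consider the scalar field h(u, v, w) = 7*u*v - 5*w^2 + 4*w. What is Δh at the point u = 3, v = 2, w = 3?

-10

∂²h/∂u² = 0
∂²h/∂v² = 0
∂²h/∂w² = -10
∇²h = -10
At (3, 2, 3): -10.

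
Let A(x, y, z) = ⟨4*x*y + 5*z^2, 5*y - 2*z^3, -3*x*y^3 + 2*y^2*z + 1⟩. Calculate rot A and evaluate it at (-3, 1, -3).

(∇×A)₁ = ∂A₃/∂y − ∂A₂/∂z = -9*x*y^2 + 4*y*z + 6*z^2
(∇×A)₂ = ∂A₁/∂z − ∂A₃/∂x = 3*y^3 + 10*z
(∇×A)₃ = ∂A₂/∂x − ∂A₁/∂y = -4*x
∇×A = (-9*x*y^2 + 4*y*z + 6*z^2, 3*y^3 + 10*z, -4*x)
At (-3, 1, -3): (69, -27, 12).

(69, -27, 12)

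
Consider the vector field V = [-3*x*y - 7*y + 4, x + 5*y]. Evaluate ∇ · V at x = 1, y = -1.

8

∂V₁/∂x = -3*y
∂V₂/∂y = 5
∇·V = -3*y + 5
At (1, -1): 8.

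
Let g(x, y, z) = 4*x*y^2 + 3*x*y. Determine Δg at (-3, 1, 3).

-24

∂²g/∂x² = 0
∂²g/∂y² = 8*x
∂²g/∂z² = 0
∇²g = 8*x
At (-3, 1, 3): -24.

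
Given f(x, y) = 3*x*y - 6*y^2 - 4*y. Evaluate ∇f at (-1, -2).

(-6, 17)

∂f/∂x = 3*y
∂f/∂y = 3*x - 12*y - 4
∇f = (3*y, 3*x - 12*y - 4)
At (-1, -2): (-6, 17).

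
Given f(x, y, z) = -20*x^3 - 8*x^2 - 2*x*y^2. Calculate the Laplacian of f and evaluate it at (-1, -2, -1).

108

∂²f/∂x² = -8*(15*x + 2)
∂²f/∂y² = -4*x
∂²f/∂z² = 0
∇²f = -124*x - 16
At (-1, -2, -1): 108.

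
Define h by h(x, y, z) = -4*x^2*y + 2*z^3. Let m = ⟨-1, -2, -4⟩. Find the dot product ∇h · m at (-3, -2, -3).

∂h/∂x = -8*x*y
∂h/∂y = -4*x^2
∂h/∂z = 6*z^2
∇h at (-3, -2, -3) = (-48, -36, 54)
∇h · m = (-48)(-1) + (-36)(-2) + (54)(-4) = -96

-96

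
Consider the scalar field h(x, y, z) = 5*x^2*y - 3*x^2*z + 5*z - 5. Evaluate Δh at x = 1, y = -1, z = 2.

∂²h/∂x² = 2*(5*y - 3*z)
∂²h/∂y² = 0
∂²h/∂z² = 0
∇²h = 10*y - 6*z
At (1, -1, 2): -22.

-22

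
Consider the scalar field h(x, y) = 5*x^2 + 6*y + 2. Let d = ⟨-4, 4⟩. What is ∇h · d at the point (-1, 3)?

64

∂h/∂x = 10*x
∂h/∂y = 6
∇h at (-1, 3) = (-10, 6)
∇h · d = (-10)(-4) + (6)(4) = 64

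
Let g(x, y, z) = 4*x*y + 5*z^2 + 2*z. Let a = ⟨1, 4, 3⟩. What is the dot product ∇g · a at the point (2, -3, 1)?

∂g/∂x = 4*y
∂g/∂y = 4*x
∂g/∂z = 10*z + 2
∇g at (2, -3, 1) = (-12, 8, 12)
∇g · a = (-12)(1) + (8)(4) + (12)(3) = 56

56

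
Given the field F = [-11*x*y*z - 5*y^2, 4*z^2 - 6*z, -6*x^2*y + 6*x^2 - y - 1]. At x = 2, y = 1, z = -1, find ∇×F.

(-11, -22, -12)

(∇×F)₁ = ∂F₃/∂y − ∂F₂/∂z = -6*x^2 - 8*z + 5
(∇×F)₂ = ∂F₁/∂z − ∂F₃/∂x = x*y - 12*x
(∇×F)₃ = ∂F₂/∂x − ∂F₁/∂y = 11*x*z + 10*y
∇×F = (-6*x^2 - 8*z + 5, x*y - 12*x, 11*x*z + 10*y)
At (2, 1, -1): (-11, -22, -12).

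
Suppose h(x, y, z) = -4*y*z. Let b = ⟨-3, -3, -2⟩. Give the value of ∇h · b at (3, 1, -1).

-4

∂h/∂x = 0
∂h/∂y = -4*z
∂h/∂z = -4*y
∇h at (3, 1, -1) = (0, 4, -4)
∇h · b = (0)(-3) + (4)(-3) + (-4)(-2) = -4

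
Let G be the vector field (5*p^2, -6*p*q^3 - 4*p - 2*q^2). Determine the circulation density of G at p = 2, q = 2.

∂G₂/∂p = -6*q^3 - 4
∂G₁/∂q = 0
Scalar curl = -6*q^3 - 4
At (2, 2): -52.

-52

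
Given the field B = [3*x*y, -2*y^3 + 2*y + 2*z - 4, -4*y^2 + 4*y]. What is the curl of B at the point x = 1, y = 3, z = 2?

(-22, 0, -3)

(∇×B)₁ = ∂B₃/∂y − ∂B₂/∂z = -8*y + 2
(∇×B)₂ = ∂B₁/∂z − ∂B₃/∂x = 0
(∇×B)₃ = ∂B₂/∂x − ∂B₁/∂y = -3*x
∇×B = (-8*y + 2, 0, -3*x)
At (1, 3, 2): (-22, 0, -3).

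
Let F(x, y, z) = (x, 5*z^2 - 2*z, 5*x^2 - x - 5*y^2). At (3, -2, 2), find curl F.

(2, -29, 0)

(∇×F)₁ = ∂F₃/∂y − ∂F₂/∂z = -10*y - 10*z + 2
(∇×F)₂ = ∂F₁/∂z − ∂F₃/∂x = -10*x + 1
(∇×F)₃ = ∂F₂/∂x − ∂F₁/∂y = 0
∇×F = (-10*y - 10*z + 2, -10*x + 1, 0)
At (3, -2, 2): (2, -29, 0).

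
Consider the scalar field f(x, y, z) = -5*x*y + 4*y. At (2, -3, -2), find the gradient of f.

(15, -6, 0)

∂f/∂x = -5*y
∂f/∂y = -5*x + 4
∂f/∂z = 0
∇f = (-5*y, -5*x + 4, 0)
At (2, -3, -2): (15, -6, 0).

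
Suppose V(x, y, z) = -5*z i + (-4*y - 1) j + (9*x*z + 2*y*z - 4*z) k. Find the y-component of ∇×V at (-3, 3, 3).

(∇×V)_2 = ∂V₁/∂z − ∂V₃/∂x
= -5 − (9*z)
= -9*z - 5
At (-3, 3, 3): -32.

-32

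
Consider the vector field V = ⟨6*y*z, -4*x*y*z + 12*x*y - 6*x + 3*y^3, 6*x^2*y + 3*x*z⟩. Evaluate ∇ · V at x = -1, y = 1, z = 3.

6

∂V₁/∂x = 0
∂V₂/∂y = -4*x*z + 12*x + 9*y^2
∂V₃/∂z = 3*x
∇·V = -4*x*z + 15*x + 9*y^2
At (-1, 1, 3): 6.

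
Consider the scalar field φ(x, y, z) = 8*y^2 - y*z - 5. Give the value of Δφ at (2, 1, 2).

16

∂²φ/∂x² = 0
∂²φ/∂y² = 16
∂²φ/∂z² = 0
∇²φ = 16
At (2, 1, 2): 16.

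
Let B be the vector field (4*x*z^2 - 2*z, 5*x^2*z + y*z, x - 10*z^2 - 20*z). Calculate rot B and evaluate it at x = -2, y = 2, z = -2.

(-22, 29, 40)

(∇×B)₁ = ∂B₃/∂y − ∂B₂/∂z = -5*x^2 - y
(∇×B)₂ = ∂B₁/∂z − ∂B₃/∂x = 8*x*z - 3
(∇×B)₃ = ∂B₂/∂x − ∂B₁/∂y = 10*x*z
∇×B = (-5*x^2 - y, 8*x*z - 3, 10*x*z)
At (-2, 2, -2): (-22, 29, 40).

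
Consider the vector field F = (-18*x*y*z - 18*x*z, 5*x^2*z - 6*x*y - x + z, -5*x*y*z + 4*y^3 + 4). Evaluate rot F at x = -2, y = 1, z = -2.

(∇×F)₁ = ∂F₃/∂y − ∂F₂/∂z = -5*x^2 - 5*x*z + 12*y^2 - 1
(∇×F)₂ = ∂F₁/∂z − ∂F₃/∂x = -18*x*y - 18*x + 5*y*z
(∇×F)₃ = ∂F₂/∂x − ∂F₁/∂y = 28*x*z - 6*y - 1
∇×F = (-5*x^2 - 5*x*z + 12*y^2 - 1, -18*x*y - 18*x + 5*y*z, 28*x*z - 6*y - 1)
At (-2, 1, -2): (-29, 62, 105).

(-29, 62, 105)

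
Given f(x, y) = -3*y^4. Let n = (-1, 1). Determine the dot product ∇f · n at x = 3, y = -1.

12

∂f/∂x = 0
∂f/∂y = -12*y^3
∇f at (3, -1) = (0, 12)
∇f · n = (0)(-1) + (12)(1) = 12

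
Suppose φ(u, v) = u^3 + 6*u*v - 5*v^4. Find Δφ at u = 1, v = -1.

∂²φ/∂u² = 6*u
∂²φ/∂v² = -60*v^2
∇²φ = 6*u - 60*v^2
At (1, -1): -54.

-54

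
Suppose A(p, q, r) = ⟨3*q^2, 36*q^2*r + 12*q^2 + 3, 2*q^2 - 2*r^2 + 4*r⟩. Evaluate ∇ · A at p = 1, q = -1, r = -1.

∂A₁/∂p = 0
∂A₂/∂q = 72*q*r + 24*q
∂A₃/∂r = -4*r + 4
∇·A = 72*q*r + 24*q - 4*r + 4
At (1, -1, -1): 56.

56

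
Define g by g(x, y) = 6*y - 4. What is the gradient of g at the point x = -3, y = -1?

∂g/∂x = 0
∂g/∂y = 6
∇g = (0, 6)
At (-3, -1): (0, 6).

(0, 6)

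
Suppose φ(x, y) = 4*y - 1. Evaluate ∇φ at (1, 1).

∂φ/∂x = 0
∂φ/∂y = 4
∇φ = (0, 4)
At (1, 1): (0, 4).

(0, 4)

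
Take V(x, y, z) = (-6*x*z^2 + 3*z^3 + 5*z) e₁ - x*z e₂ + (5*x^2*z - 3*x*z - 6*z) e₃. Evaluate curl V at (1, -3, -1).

(∇×V)₁ = ∂V₃/∂y − ∂V₂/∂z = x
(∇×V)₂ = ∂V₁/∂z − ∂V₃/∂x = -22*x*z + 9*z^2 + 3*z + 5
(∇×V)₃ = ∂V₂/∂x − ∂V₁/∂y = -z
∇×V = (x, -22*x*z + 9*z^2 + 3*z + 5, -z)
At (1, -3, -1): (1, 33, 1).

(1, 33, 1)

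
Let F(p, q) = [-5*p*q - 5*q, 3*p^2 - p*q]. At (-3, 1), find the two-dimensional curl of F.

-29

∂F₂/∂p = 6*p - q
∂F₁/∂q = -5*p - 5
Scalar curl = 11*p - q + 5
At (-3, 1): -29.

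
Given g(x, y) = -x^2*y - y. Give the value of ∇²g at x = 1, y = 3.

∂²g/∂x² = -2*y
∂²g/∂y² = 0
∇²g = -2*y
At (1, 3): -6.

-6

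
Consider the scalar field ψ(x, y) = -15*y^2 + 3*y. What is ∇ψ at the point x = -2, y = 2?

∂ψ/∂x = 0
∂ψ/∂y = -30*y + 3
∇ψ = (0, -30*y + 3)
At (-2, 2): (0, -57).

(0, -57)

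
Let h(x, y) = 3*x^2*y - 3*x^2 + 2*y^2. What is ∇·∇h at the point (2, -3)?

-20

∂²h/∂x² = 6*(y - 1)
∂²h/∂y² = 4
∇²h = 6*y - 2
At (2, -3): -20.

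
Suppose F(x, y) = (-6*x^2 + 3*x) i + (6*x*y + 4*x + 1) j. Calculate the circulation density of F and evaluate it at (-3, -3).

∂F₂/∂x = 6*y + 4
∂F₁/∂y = 0
Scalar curl = 6*y + 4
At (-3, -3): -14.

-14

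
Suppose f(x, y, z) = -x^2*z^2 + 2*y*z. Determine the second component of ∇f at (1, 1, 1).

2

(∇f)_2 = ∂f/∂y = 2*z
At (1, 1, 1): 2.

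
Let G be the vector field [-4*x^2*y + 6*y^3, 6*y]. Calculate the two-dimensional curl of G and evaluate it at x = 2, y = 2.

-56

∂G₂/∂x = 0
∂G₁/∂y = -4*x^2 + 18*y^2
Scalar curl = 4*x^2 - 18*y^2
At (2, 2): -56.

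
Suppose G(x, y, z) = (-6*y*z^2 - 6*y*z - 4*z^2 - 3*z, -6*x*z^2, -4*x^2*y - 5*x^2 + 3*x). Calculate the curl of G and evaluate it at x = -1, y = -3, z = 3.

(∇×G)₁ = ∂G₃/∂y − ∂G₂/∂z = -4*x^2 + 12*x*z
(∇×G)₂ = ∂G₁/∂z − ∂G₃/∂x = 8*x*y + 10*x - 12*y*z - 6*y - 8*z - 6
(∇×G)₃ = ∂G₂/∂x − ∂G₁/∂y = 6*z
∇×G = (-4*x^2 + 12*x*z, 8*x*y + 10*x - 12*y*z - 6*y - 8*z - 6, 6*z)
At (-1, -3, 3): (-40, 110, 18).

(-40, 110, 18)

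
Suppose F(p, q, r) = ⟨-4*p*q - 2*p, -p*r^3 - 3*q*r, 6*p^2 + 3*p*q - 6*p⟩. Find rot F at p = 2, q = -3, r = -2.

(21, -9, 16)

(∇×F)₁ = ∂F₃/∂q − ∂F₂/∂r = 3*p*r^2 + 3*p + 3*q
(∇×F)₂ = ∂F₁/∂r − ∂F₃/∂p = -12*p - 3*q + 6
(∇×F)₃ = ∂F₂/∂p − ∂F₁/∂q = 4*p - r^3
∇×F = (3*p*r^2 + 3*p + 3*q, -12*p - 3*q + 6, 4*p - r^3)
At (2, -3, -2): (21, -9, 16).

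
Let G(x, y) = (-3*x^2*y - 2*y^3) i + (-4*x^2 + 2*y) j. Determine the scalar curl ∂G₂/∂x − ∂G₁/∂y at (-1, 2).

35

∂G₂/∂x = -8*x
∂G₁/∂y = -3*x^2 - 6*y^2
Scalar curl = 3*x^2 - 8*x + 6*y^2
At (-1, 2): 35.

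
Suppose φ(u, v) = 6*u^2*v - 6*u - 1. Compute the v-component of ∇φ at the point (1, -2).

(∇φ)_2 = ∂φ/∂v = 6*u^2
At (1, -2): 6.

6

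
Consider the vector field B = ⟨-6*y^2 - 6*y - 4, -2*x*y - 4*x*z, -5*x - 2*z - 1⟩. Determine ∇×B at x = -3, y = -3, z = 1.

(-12, 5, -28)

(∇×B)₁ = ∂B₃/∂y − ∂B₂/∂z = 4*x
(∇×B)₂ = ∂B₁/∂z − ∂B₃/∂x = 5
(∇×B)₃ = ∂B₂/∂x − ∂B₁/∂y = 10*y - 4*z + 6
∇×B = (4*x, 5, 10*y - 4*z + 6)
At (-3, -3, 1): (-12, 5, -28).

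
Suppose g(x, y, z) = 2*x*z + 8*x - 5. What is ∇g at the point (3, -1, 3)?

(14, 0, 6)

∂g/∂x = 2*z + 8
∂g/∂y = 0
∂g/∂z = 2*x
∇g = (2*z + 8, 0, 2*x)
At (3, -1, 3): (14, 0, 6).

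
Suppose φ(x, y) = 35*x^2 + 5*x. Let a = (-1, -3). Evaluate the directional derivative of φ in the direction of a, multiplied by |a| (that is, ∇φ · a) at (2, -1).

∂φ/∂x = 70*x + 5
∂φ/∂y = 0
∇φ at (2, -1) = (145, 0)
∇φ · a = (145)(-1) + (0)(-3) = -145

-145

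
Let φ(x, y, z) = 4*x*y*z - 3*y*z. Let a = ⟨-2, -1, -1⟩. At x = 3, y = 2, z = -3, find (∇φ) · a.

57

∂φ/∂x = 4*y*z
∂φ/∂y = 4*x*z - 3*z
∂φ/∂z = 4*x*y - 3*y
∇φ at (3, 2, -3) = (-24, -27, 18)
∇φ · a = (-24)(-2) + (-27)(-1) + (18)(-1) = 57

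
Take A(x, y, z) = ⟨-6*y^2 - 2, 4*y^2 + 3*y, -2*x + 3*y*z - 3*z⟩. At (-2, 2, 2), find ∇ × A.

(∇×A)₁ = ∂A₃/∂y − ∂A₂/∂z = 3*z
(∇×A)₂ = ∂A₁/∂z − ∂A₃/∂x = 2
(∇×A)₃ = ∂A₂/∂x − ∂A₁/∂y = 12*y
∇×A = (3*z, 2, 12*y)
At (-2, 2, 2): (6, 2, 24).

(6, 2, 24)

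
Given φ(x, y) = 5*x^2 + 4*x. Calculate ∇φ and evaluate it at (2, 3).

∂φ/∂x = 10*x + 4
∂φ/∂y = 0
∇φ = (10*x + 4, 0)
At (2, 3): (24, 0).

(24, 0)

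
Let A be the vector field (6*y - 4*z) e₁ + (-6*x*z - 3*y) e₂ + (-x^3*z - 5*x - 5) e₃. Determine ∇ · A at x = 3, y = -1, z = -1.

∂A₁/∂x = 0
∂A₂/∂y = -3
∂A₃/∂z = -x^3
∇·A = -x^3 - 3
At (3, -1, -1): -30.

-30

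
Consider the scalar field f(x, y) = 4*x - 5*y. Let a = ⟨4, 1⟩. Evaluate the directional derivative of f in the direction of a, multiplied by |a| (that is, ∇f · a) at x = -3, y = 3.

∂f/∂x = 4
∂f/∂y = -5
∇f at (-3, 3) = (4, -5)
∇f · a = (4)(4) + (-5)(1) = 11

11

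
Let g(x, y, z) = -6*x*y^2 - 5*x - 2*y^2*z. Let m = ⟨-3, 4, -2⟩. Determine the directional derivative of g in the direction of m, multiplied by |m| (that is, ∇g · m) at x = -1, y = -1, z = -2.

-43

∂g/∂x = -6*y^2 - 5
∂g/∂y = -12*x*y - 4*y*z
∂g/∂z = -2*y^2
∇g at (-1, -1, -2) = (-11, -20, -2)
∇g · m = (-11)(-3) + (-20)(4) + (-2)(-2) = -43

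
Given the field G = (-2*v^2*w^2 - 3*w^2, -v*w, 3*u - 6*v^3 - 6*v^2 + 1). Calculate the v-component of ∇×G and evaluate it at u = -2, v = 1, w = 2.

(∇×G)_2 = ∂G₁/∂w − ∂G₃/∂u
= -4*v^2*w - 6*w − (3)
= -4*v^2*w - 6*w - 3
At (-2, 1, 2): -23.

-23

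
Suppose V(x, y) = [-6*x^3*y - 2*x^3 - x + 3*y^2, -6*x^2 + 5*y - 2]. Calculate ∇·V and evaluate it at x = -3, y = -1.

∂V₁/∂x = -18*x^2*y - 6*x^2 - 1
∂V₂/∂y = 5
∇·V = -18*x^2*y - 6*x^2 + 4
At (-3, -1): 112.

112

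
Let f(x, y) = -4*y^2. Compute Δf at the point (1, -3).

-8

∂²f/∂x² = 0
∂²f/∂y² = -8
∇²f = -8
At (1, -3): -8.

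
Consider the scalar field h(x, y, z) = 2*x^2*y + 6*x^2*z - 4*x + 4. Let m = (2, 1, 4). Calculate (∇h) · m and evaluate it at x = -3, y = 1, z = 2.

58

∂h/∂x = 4*x*y + 12*x*z - 4
∂h/∂y = 2*x^2
∂h/∂z = 6*x^2
∇h at (-3, 1, 2) = (-88, 18, 54)
∇h · m = (-88)(2) + (18)(1) + (54)(4) = 58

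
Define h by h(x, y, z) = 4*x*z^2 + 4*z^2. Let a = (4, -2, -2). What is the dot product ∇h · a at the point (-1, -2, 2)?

∂h/∂x = 4*z^2
∂h/∂y = 0
∂h/∂z = 8*x*z + 8*z
∇h at (-1, -2, 2) = (16, 0, 0)
∇h · a = (16)(4) + (0)(-2) + (0)(-2) = 64

64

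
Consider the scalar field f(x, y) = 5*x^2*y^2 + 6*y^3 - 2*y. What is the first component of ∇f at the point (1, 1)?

(∇f)_1 = ∂f/∂x = 10*x*y^2
At (1, 1): 10.

10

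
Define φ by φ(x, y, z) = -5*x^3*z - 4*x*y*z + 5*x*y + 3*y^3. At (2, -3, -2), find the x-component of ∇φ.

(∇φ)_1 = ∂φ/∂x = -15*x^2*z - 4*y*z + 5*y
At (2, -3, -2): 81.

81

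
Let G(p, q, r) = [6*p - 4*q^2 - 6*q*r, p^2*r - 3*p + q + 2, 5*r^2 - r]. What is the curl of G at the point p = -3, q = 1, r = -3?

(-9, -6, 5)

(∇×G)₁ = ∂G₃/∂q − ∂G₂/∂r = -p^2
(∇×G)₂ = ∂G₁/∂r − ∂G₃/∂p = -6*q
(∇×G)₃ = ∂G₂/∂p − ∂G₁/∂q = 2*p*r + 8*q + 6*r - 3
∇×G = (-p^2, -6*q, 2*p*r + 8*q + 6*r - 3)
At (-3, 1, -3): (-9, -6, 5).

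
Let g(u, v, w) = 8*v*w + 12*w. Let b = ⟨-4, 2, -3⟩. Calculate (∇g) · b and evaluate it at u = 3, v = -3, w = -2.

∂g/∂u = 0
∂g/∂v = 8*w
∂g/∂w = 8*v + 12
∇g at (3, -3, -2) = (0, -16, -12)
∇g · b = (0)(-4) + (-16)(2) + (-12)(-3) = 4

4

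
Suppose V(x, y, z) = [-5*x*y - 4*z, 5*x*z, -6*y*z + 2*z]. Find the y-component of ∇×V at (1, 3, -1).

(∇×V)_2 = ∂V₁/∂z − ∂V₃/∂x
= -4 − (0)
= -4
At (1, 3, -1): -4.

-4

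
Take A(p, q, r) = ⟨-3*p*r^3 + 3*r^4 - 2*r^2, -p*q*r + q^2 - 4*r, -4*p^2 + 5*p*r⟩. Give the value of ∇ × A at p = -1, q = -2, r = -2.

(∇×A)₁ = ∂A₃/∂q − ∂A₂/∂r = p*q + 4
(∇×A)₂ = ∂A₁/∂r − ∂A₃/∂p = -9*p*r^2 + 8*p + 12*r^3 - 9*r
(∇×A)₃ = ∂A₂/∂p − ∂A₁/∂q = -q*r
∇×A = (p*q + 4, -9*p*r^2 + 8*p + 12*r^3 - 9*r, -q*r)
At (-1, -2, -2): (6, -50, -4).

(6, -50, -4)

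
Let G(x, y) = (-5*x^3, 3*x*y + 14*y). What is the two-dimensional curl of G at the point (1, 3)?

∂G₂/∂x = 3*y
∂G₁/∂y = 0
Scalar curl = 3*y
At (1, 3): 9.

9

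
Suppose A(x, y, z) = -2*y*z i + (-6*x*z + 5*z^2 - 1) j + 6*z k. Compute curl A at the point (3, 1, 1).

(8, -2, -4)

(∇×A)₁ = ∂A₃/∂y − ∂A₂/∂z = 6*x - 10*z
(∇×A)₂ = ∂A₁/∂z − ∂A₃/∂x = -2*y
(∇×A)₃ = ∂A₂/∂x − ∂A₁/∂y = -4*z
∇×A = (6*x - 10*z, -2*y, -4*z)
At (3, 1, 1): (8, -2, -4).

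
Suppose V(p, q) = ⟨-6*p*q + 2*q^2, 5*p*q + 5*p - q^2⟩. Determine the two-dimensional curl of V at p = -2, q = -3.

∂V₂/∂p = 5*q + 5
∂V₁/∂q = -6*p + 4*q
Scalar curl = 6*p + q + 5
At (-2, -3): -10.

-10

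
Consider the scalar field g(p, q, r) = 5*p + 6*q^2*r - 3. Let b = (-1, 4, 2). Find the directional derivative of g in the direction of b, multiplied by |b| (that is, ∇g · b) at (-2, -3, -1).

247

∂g/∂p = 5
∂g/∂q = 12*q*r
∂g/∂r = 6*q^2
∇g at (-2, -3, -1) = (5, 36, 54)
∇g · b = (5)(-1) + (36)(4) + (54)(2) = 247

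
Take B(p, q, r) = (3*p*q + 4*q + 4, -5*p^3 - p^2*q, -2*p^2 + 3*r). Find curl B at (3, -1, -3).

(0, 12, -142)

(∇×B)₁ = ∂B₃/∂q − ∂B₂/∂r = 0
(∇×B)₂ = ∂B₁/∂r − ∂B₃/∂p = 4*p
(∇×B)₃ = ∂B₂/∂p − ∂B₁/∂q = -15*p^2 - 2*p*q - 3*p - 4
∇×B = (0, 4*p, -15*p^2 - 2*p*q - 3*p - 4)
At (3, -1, -3): (0, 12, -142).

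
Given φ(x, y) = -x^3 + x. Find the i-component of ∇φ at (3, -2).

(∇φ)_1 = ∂φ/∂x = -3*x^2 + 1
At (3, -2): -26.

-26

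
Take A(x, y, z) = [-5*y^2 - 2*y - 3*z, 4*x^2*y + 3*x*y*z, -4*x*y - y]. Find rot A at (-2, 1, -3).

(13, 1, -13)

(∇×A)₁ = ∂A₃/∂y − ∂A₂/∂z = -3*x*y - 4*x - 1
(∇×A)₂ = ∂A₁/∂z − ∂A₃/∂x = 4*y - 3
(∇×A)₃ = ∂A₂/∂x − ∂A₁/∂y = 8*x*y + 3*y*z + 10*y + 2
∇×A = (-3*x*y - 4*x - 1, 4*y - 3, 8*x*y + 3*y*z + 10*y + 2)
At (-2, 1, -3): (13, 1, -13).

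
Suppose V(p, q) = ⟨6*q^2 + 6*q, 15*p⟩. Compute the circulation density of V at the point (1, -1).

21

∂V₂/∂p = 15
∂V₁/∂q = 12*q + 6
Scalar curl = -12*q + 9
At (1, -1): 21.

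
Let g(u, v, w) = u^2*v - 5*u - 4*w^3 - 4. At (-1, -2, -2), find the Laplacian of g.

∂²g/∂u² = 2*v
∂²g/∂v² = 0
∂²g/∂w² = -24*w
∇²g = 2*v - 24*w
At (-1, -2, -2): 44.

44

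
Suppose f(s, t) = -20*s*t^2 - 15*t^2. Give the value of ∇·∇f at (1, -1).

-70

∂²f/∂s² = 0
∂²f/∂t² = -10*(4*s + 3)
∇²f = -40*s - 30
At (1, -1): -70.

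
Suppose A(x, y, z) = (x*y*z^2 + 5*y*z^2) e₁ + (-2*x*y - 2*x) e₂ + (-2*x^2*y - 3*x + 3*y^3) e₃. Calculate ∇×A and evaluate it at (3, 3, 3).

(∇×A)₁ = ∂A₃/∂y − ∂A₂/∂z = -2*x^2 + 9*y^2
(∇×A)₂ = ∂A₁/∂z − ∂A₃/∂x = 2*x*y*z + 4*x*y + 10*y*z + 3
(∇×A)₃ = ∂A₂/∂x − ∂A₁/∂y = -x*z^2 - 2*y - 5*z^2 - 2
∇×A = (-2*x^2 + 9*y^2, 2*x*y*z + 4*x*y + 10*y*z + 3, -x*z^2 - 2*y - 5*z^2 - 2)
At (3, 3, 3): (63, 183, -80).

(63, 183, -80)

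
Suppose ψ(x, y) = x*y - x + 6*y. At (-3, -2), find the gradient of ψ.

∂ψ/∂x = y - 1
∂ψ/∂y = x + 6
∇ψ = (y - 1, x + 6)
At (-3, -2): (-3, 3).

(-3, 3)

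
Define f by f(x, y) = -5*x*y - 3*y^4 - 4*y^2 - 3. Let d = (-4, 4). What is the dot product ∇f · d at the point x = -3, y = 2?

∂f/∂x = -5*y
∂f/∂y = -5*x - 12*y^3 - 8*y
∇f at (-3, 2) = (-10, -97)
∇f · d = (-10)(-4) + (-97)(4) = -348

-348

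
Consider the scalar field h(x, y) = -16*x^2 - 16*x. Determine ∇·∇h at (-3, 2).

∂²h/∂x² = -32
∂²h/∂y² = 0
∇²h = -32
At (-3, 2): -32.

-32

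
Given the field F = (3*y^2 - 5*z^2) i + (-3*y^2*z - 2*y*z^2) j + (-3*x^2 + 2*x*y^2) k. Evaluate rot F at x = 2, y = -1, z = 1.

(-9, 0, 6)

(∇×F)₁ = ∂F₃/∂y − ∂F₂/∂z = 4*x*y + 3*y^2 + 4*y*z
(∇×F)₂ = ∂F₁/∂z − ∂F₃/∂x = 6*x - 2*y^2 - 10*z
(∇×F)₃ = ∂F₂/∂x − ∂F₁/∂y = -6*y
∇×F = (4*x*y + 3*y^2 + 4*y*z, 6*x - 2*y^2 - 10*z, -6*y)
At (2, -1, 1): (-9, 0, 6).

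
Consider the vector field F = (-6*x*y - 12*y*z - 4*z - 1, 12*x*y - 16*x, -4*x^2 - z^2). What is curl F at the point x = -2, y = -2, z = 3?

(∇×F)₁ = ∂F₃/∂y − ∂F₂/∂z = 0
(∇×F)₂ = ∂F₁/∂z − ∂F₃/∂x = 8*x - 12*y - 4
(∇×F)₃ = ∂F₂/∂x − ∂F₁/∂y = 6*x + 12*y + 12*z - 16
∇×F = (0, 8*x - 12*y - 4, 6*x + 12*y + 12*z - 16)
At (-2, -2, 3): (0, 4, -16).

(0, 4, -16)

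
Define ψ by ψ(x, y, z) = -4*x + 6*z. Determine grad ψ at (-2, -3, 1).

(-4, 0, 6)

∂ψ/∂x = -4
∂ψ/∂y = 0
∂ψ/∂z = 6
∇ψ = (-4, 0, 6)
At (-2, -3, 1): (-4, 0, 6).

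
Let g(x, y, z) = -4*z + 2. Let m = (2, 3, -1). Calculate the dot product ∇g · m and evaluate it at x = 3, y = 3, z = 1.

∂g/∂x = 0
∂g/∂y = 0
∂g/∂z = -4
∇g at (3, 3, 1) = (0, 0, -4)
∇g · m = (0)(2) + (0)(3) + (-4)(-1) = 4

4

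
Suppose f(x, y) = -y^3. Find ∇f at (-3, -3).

(0, -27)

∂f/∂x = 0
∂f/∂y = -3*y^2
∇f = (0, -3*y^2)
At (-3, -3): (0, -27).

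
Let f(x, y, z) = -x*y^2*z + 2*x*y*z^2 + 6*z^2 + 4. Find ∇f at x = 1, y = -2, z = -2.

∂f/∂x = -y^2*z + 2*y*z^2
∂f/∂y = -2*x*y*z + 2*x*z^2
∂f/∂z = -x*y^2 + 4*x*y*z + 12*z
∇f = (-y^2*z + 2*y*z^2, -2*x*y*z + 2*x*z^2, -x*y^2 + 4*x*y*z + 12*z)
At (1, -2, -2): (-8, 0, -12).

(-8, 0, -12)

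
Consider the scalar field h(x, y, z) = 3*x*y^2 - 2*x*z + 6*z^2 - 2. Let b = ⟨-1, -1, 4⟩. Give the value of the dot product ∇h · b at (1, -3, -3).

∂h/∂x = 3*y^2 - 2*z
∂h/∂y = 6*x*y
∂h/∂z = -2*x + 12*z
∇h at (1, -3, -3) = (33, -18, -38)
∇h · b = (33)(-1) + (-18)(-1) + (-38)(4) = -167

-167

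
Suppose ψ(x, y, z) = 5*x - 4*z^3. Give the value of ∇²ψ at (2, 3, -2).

∂²ψ/∂x² = 0
∂²ψ/∂y² = 0
∂²ψ/∂z² = -24*z
∇²ψ = -24*z
At (2, 3, -2): 48.

48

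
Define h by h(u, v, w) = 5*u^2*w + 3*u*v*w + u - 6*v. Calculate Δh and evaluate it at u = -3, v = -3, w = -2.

-20

∂²h/∂u² = 10*w
∂²h/∂v² = 0
∂²h/∂w² = 0
∇²h = 10*w
At (-3, -3, -2): -20.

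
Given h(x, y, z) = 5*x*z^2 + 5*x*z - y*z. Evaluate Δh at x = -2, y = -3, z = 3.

∂²h/∂x² = 0
∂²h/∂y² = 0
∂²h/∂z² = 10*x
∇²h = 10*x
At (-2, -3, 3): -20.

-20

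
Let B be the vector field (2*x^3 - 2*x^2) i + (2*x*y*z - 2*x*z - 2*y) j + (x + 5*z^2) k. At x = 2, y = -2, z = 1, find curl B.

(∇×B)₁ = ∂B₃/∂y − ∂B₂/∂z = -2*x*y + 2*x
(∇×B)₂ = ∂B₁/∂z − ∂B₃/∂x = -1
(∇×B)₃ = ∂B₂/∂x − ∂B₁/∂y = 2*y*z - 2*z
∇×B = (-2*x*y + 2*x, -1, 2*y*z - 2*z)
At (2, -2, 1): (12, -1, -6).

(12, -1, -6)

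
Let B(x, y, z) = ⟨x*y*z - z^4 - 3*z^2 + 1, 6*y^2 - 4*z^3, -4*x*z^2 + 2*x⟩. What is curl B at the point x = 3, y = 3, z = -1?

(12, 21, 3)

(∇×B)₁ = ∂B₃/∂y − ∂B₂/∂z = 12*z^2
(∇×B)₂ = ∂B₁/∂z − ∂B₃/∂x = x*y - 4*z^3 + 4*z^2 - 6*z - 2
(∇×B)₃ = ∂B₂/∂x − ∂B₁/∂y = -x*z
∇×B = (12*z^2, x*y - 4*z^3 + 4*z^2 - 6*z - 2, -x*z)
At (3, 3, -1): (12, 21, 3).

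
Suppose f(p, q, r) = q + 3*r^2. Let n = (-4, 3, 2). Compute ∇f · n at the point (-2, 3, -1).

∂f/∂p = 0
∂f/∂q = 1
∂f/∂r = 6*r
∇f at (-2, 3, -1) = (0, 1, -6)
∇f · n = (0)(-4) + (1)(3) + (-6)(2) = -9

-9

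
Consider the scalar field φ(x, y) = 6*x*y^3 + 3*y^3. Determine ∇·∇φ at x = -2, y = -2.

∂²φ/∂x² = 0
∂²φ/∂y² = 18*y*(2*x + 1)
∇²φ = 36*x*y + 18*y
At (-2, -2): 108.

108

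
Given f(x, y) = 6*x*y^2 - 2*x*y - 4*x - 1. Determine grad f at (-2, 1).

(0, -20)

∂f/∂x = 6*y^2 - 2*y - 4
∂f/∂y = 12*x*y - 2*x
∇f = (6*y^2 - 2*y - 4, 12*x*y - 2*x)
At (-2, 1): (0, -20).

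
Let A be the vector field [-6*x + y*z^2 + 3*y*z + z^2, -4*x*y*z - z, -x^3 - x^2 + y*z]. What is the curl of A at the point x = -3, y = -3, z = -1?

(∇×A)₁ = ∂A₃/∂y − ∂A₂/∂z = 4*x*y + z + 1
(∇×A)₂ = ∂A₁/∂z − ∂A₃/∂x = 3*x^2 + 2*x + 2*y*z + 3*y + 2*z
(∇×A)₃ = ∂A₂/∂x − ∂A₁/∂y = -4*y*z - z^2 - 3*z
∇×A = (4*x*y + z + 1, 3*x^2 + 2*x + 2*y*z + 3*y + 2*z, -4*y*z - z^2 - 3*z)
At (-3, -3, -1): (36, 16, -10).

(36, 16, -10)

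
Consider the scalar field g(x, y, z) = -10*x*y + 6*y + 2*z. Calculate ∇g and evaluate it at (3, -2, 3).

∂g/∂x = -10*y
∂g/∂y = -10*x + 6
∂g/∂z = 2
∇g = (-10*y, -10*x + 6, 2)
At (3, -2, 3): (20, -24, 2).

(20, -24, 2)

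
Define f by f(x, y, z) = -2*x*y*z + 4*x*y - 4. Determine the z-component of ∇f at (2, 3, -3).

(∇f)_3 = ∂f/∂z = -2*x*y
At (2, 3, -3): -12.

-12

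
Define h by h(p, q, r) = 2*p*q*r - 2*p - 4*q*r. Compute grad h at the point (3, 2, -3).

(-14, -6, 4)

∂h/∂p = 2*q*r - 2
∂h/∂q = 2*p*r - 4*r
∂h/∂r = 2*p*q - 4*q
∇h = (2*q*r - 2, 2*p*r - 4*r, 2*p*q - 4*q)
At (3, 2, -3): (-14, -6, 4).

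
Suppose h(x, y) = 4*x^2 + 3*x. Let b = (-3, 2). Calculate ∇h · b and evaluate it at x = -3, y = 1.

63

∂h/∂x = 8*x + 3
∂h/∂y = 0
∇h at (-3, 1) = (-21, 0)
∇h · b = (-21)(-3) + (0)(2) = 63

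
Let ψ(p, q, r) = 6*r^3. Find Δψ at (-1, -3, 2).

72

∂²ψ/∂p² = 0
∂²ψ/∂q² = 0
∂²ψ/∂r² = 36*r
∇²ψ = 36*r
At (-1, -3, 2): 72.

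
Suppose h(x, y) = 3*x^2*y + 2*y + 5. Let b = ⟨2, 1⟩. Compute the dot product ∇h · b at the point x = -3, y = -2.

∂h/∂x = 6*x*y
∂h/∂y = 3*x^2 + 2
∇h at (-3, -2) = (36, 29)
∇h · b = (36)(2) + (29)(1) = 101

101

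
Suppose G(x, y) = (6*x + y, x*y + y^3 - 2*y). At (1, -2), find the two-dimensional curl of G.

∂G₂/∂x = y
∂G₁/∂y = 1
Scalar curl = y - 1
At (1, -2): -3.

-3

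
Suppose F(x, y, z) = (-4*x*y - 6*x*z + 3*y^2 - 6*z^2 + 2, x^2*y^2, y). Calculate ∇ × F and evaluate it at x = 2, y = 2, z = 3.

(∇×F)₁ = ∂F₃/∂y − ∂F₂/∂z = 1
(∇×F)₂ = ∂F₁/∂z − ∂F₃/∂x = -6*x - 12*z
(∇×F)₃ = ∂F₂/∂x − ∂F₁/∂y = 2*x*y^2 + 4*x - 6*y
∇×F = (1, -6*x - 12*z, 2*x*y^2 + 4*x - 6*y)
At (2, 2, 3): (1, -48, 12).

(1, -48, 12)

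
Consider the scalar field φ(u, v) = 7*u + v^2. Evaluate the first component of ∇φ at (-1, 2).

7

(∇φ)_1 = ∂φ/∂u = 7
At (-1, 2): 7.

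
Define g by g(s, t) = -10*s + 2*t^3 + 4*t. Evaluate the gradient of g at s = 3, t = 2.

∂g/∂s = -10
∂g/∂t = 6*t^2 + 4
∇g = (-10, 6*t^2 + 4)
At (3, 2): (-10, 28).

(-10, 28)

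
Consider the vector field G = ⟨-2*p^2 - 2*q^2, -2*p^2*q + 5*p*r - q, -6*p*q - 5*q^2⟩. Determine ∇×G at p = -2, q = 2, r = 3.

(2, 12, 39)

(∇×G)₁ = ∂G₃/∂q − ∂G₂/∂r = -11*p - 10*q
(∇×G)₂ = ∂G₁/∂r − ∂G₃/∂p = 6*q
(∇×G)₃ = ∂G₂/∂p − ∂G₁/∂q = -4*p*q + 4*q + 5*r
∇×G = (-11*p - 10*q, 6*q, -4*p*q + 4*q + 5*r)
At (-2, 2, 3): (2, 12, 39).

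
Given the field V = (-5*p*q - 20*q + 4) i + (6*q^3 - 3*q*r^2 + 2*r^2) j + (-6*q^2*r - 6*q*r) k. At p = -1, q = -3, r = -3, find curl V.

(∇×V)₁ = ∂V₃/∂q − ∂V₂/∂r = -6*q*r - 10*r
(∇×V)₂ = ∂V₁/∂r − ∂V₃/∂p = 0
(∇×V)₃ = ∂V₂/∂p − ∂V₁/∂q = 5*p + 20
∇×V = (-6*q*r - 10*r, 0, 5*p + 20)
At (-1, -3, -3): (-24, 0, 15).

(-24, 0, 15)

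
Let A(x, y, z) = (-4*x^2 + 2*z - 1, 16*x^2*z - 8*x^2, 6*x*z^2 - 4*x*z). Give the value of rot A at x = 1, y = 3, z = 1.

(∇×A)₁ = ∂A₃/∂y − ∂A₂/∂z = -16*x^2
(∇×A)₂ = ∂A₁/∂z − ∂A₃/∂x = -6*z^2 + 4*z + 2
(∇×A)₃ = ∂A₂/∂x − ∂A₁/∂y = 32*x*z - 16*x
∇×A = (-16*x^2, -6*z^2 + 4*z + 2, 32*x*z - 16*x)
At (1, 3, 1): (-16, 0, 16).

(-16, 0, 16)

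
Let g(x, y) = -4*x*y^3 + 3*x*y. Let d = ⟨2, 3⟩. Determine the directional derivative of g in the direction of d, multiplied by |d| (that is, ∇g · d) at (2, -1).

∂g/∂x = -4*y^3 + 3*y
∂g/∂y = -12*x*y^2 + 3*x
∇g at (2, -1) = (1, -18)
∇g · d = (1)(2) + (-18)(3) = -52

-52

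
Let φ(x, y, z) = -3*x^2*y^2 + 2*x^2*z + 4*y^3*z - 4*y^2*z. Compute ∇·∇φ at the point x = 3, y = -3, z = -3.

∂²φ/∂x² = 2*(-3*y^2 + 2*z)
∂²φ/∂y² = 2*(-3*x^2 + 12*y*z - 4*z)
∂²φ/∂z² = 0
∇²φ = -6*x^2 - 6*y^2 + 24*y*z - 4*z
At (3, -3, -3): 120.

120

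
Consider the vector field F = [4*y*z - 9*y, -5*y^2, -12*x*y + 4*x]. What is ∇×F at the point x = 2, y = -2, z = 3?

(∇×F)₁ = ∂F₃/∂y − ∂F₂/∂z = -12*x
(∇×F)₂ = ∂F₁/∂z − ∂F₃/∂x = 16*y - 4
(∇×F)₃ = ∂F₂/∂x − ∂F₁/∂y = -4*z + 9
∇×F = (-12*x, 16*y - 4, -4*z + 9)
At (2, -2, 3): (-24, -36, -3).

(-24, -36, -3)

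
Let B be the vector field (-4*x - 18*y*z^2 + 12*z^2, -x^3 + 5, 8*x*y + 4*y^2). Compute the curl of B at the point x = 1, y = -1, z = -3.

(0, -172, 159)

(∇×B)₁ = ∂B₃/∂y − ∂B₂/∂z = 8*x + 8*y
(∇×B)₂ = ∂B₁/∂z − ∂B₃/∂x = -36*y*z - 8*y + 24*z
(∇×B)₃ = ∂B₂/∂x − ∂B₁/∂y = -3*x^2 + 18*z^2
∇×B = (8*x + 8*y, -36*y*z - 8*y + 24*z, -3*x^2 + 18*z^2)
At (1, -1, -3): (0, -172, 159).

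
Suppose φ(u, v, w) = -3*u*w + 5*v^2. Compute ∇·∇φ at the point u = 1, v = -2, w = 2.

∂²φ/∂u² = 0
∂²φ/∂v² = 10
∂²φ/∂w² = 0
∇²φ = 10
At (1, -2, 2): 10.

10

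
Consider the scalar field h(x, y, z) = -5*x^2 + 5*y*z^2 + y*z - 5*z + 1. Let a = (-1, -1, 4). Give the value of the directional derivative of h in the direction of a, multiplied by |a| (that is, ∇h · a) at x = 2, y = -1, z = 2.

∂h/∂x = -10*x
∂h/∂y = 5*z^2 + z
∂h/∂z = 10*y*z + y - 5
∇h at (2, -1, 2) = (-20, 22, -26)
∇h · a = (-20)(-1) + (22)(-1) + (-26)(4) = -106

-106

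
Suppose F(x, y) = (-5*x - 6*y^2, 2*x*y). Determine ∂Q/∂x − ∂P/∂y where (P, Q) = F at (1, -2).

∂F₂/∂x = 2*y
∂F₁/∂y = -12*y
Scalar curl = 14*y
At (1, -2): -28.

-28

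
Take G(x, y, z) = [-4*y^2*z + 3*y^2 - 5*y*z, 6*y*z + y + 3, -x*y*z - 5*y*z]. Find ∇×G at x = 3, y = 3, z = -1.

(-10, -54, -47)

(∇×G)₁ = ∂G₃/∂y − ∂G₂/∂z = -x*z - 6*y - 5*z
(∇×G)₂ = ∂G₁/∂z − ∂G₃/∂x = -4*y^2 + y*z - 5*y
(∇×G)₃ = ∂G₂/∂x − ∂G₁/∂y = 8*y*z - 6*y + 5*z
∇×G = (-x*z - 6*y - 5*z, -4*y^2 + y*z - 5*y, 8*y*z - 6*y + 5*z)
At (3, 3, -1): (-10, -54, -47).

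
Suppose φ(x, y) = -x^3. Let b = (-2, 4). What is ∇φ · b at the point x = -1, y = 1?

6

∂φ/∂x = -3*x^2
∂φ/∂y = 0
∇φ at (-1, 1) = (-3, 0)
∇φ · b = (-3)(-2) + (0)(4) = 6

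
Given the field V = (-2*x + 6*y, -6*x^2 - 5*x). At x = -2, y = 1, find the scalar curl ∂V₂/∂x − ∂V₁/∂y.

∂V₂/∂x = -12*x - 5
∂V₁/∂y = 6
Scalar curl = -12*x - 11
At (-2, 1): 13.

13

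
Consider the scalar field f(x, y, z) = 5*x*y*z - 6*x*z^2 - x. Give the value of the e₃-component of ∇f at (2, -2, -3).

(∇f)_3 = ∂f/∂z = 5*x*y - 12*x*z
At (2, -2, -3): 52.

52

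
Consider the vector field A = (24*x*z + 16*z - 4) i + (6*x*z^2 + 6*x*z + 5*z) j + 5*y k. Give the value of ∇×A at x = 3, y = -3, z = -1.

(∇×A)₁ = ∂A₃/∂y − ∂A₂/∂z = -12*x*z - 6*x
(∇×A)₂ = ∂A₁/∂z − ∂A₃/∂x = 24*x + 16
(∇×A)₃ = ∂A₂/∂x − ∂A₁/∂y = 6*z^2 + 6*z
∇×A = (-12*x*z - 6*x, 24*x + 16, 6*z^2 + 6*z)
At (3, -3, -1): (18, 88, 0).

(18, 88, 0)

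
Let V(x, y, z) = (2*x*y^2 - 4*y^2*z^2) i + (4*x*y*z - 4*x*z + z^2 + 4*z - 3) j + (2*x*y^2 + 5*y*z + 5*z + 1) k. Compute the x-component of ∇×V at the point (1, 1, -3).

-9

(∇×V)_1 = ∂V₃/∂y − ∂V₂/∂z
= 4*x*y + 5*z − (4*x*y - 4*x + 2*z + 4)
= 4*x + 3*z - 4
At (1, 1, -3): -9.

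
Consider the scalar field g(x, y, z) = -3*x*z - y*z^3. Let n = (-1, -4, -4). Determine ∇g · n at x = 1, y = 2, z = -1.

29

∂g/∂x = -3*z
∂g/∂y = -z^3
∂g/∂z = -3*x - 3*y*z^2
∇g at (1, 2, -1) = (3, 1, -9)
∇g · n = (3)(-1) + (1)(-4) + (-9)(-4) = 29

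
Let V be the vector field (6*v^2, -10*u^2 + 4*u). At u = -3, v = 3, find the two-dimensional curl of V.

28

∂V₂/∂u = -20*u + 4
∂V₁/∂v = 12*v
Scalar curl = -20*u - 12*v + 4
At (-3, 3): 28.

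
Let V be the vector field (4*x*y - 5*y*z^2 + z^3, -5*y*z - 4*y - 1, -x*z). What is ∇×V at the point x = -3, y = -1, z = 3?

(∇×V)₁ = ∂V₃/∂y − ∂V₂/∂z = 5*y
(∇×V)₂ = ∂V₁/∂z − ∂V₃/∂x = -10*y*z + 3*z^2 + z
(∇×V)₃ = ∂V₂/∂x − ∂V₁/∂y = -4*x + 5*z^2
∇×V = (5*y, -10*y*z + 3*z^2 + z, -4*x + 5*z^2)
At (-3, -1, 3): (-5, 60, 57).

(-5, 60, 57)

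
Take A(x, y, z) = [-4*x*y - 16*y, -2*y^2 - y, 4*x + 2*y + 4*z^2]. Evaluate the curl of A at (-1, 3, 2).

(2, -4, 12)

(∇×A)₁ = ∂A₃/∂y − ∂A₂/∂z = 2
(∇×A)₂ = ∂A₁/∂z − ∂A₃/∂x = -4
(∇×A)₃ = ∂A₂/∂x − ∂A₁/∂y = 4*x + 16
∇×A = (2, -4, 4*x + 16)
At (-1, 3, 2): (2, -4, 12).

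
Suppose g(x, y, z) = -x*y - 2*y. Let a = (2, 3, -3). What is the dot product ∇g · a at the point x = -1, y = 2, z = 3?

∂g/∂x = -y
∂g/∂y = -x - 2
∂g/∂z = 0
∇g at (-1, 2, 3) = (-2, -1, 0)
∇g · a = (-2)(2) + (-1)(3) + (0)(-3) = -7

-7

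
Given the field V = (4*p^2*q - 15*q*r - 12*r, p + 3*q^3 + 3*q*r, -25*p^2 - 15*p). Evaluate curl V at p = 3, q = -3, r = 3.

(9, 198, 10)

(∇×V)₁ = ∂V₃/∂q − ∂V₂/∂r = -3*q
(∇×V)₂ = ∂V₁/∂r − ∂V₃/∂p = 50*p - 15*q + 3
(∇×V)₃ = ∂V₂/∂p − ∂V₁/∂q = -4*p^2 + 15*r + 1
∇×V = (-3*q, 50*p - 15*q + 3, -4*p^2 + 15*r + 1)
At (3, -3, 3): (9, 198, 10).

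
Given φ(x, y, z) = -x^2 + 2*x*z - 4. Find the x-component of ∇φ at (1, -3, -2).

(∇φ)_1 = ∂φ/∂x = -2*x + 2*z
At (1, -3, -2): -6.

-6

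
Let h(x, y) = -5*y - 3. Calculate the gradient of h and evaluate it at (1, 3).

(0, -5)

∂h/∂x = 0
∂h/∂y = -5
∇h = (0, -5)
At (1, 3): (0, -5).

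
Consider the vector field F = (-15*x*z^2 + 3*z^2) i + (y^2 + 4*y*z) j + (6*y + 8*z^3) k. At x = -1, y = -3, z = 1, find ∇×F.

(∇×F)₁ = ∂F₃/∂y − ∂F₂/∂z = -4*y + 6
(∇×F)₂ = ∂F₁/∂z − ∂F₃/∂x = -30*x*z + 6*z
(∇×F)₃ = ∂F₂/∂x − ∂F₁/∂y = 0
∇×F = (-4*y + 6, -30*x*z + 6*z, 0)
At (-1, -3, 1): (18, 36, 0).

(18, 36, 0)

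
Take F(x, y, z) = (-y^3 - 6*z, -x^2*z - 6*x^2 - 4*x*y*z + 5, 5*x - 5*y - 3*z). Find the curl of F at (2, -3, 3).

(∇×F)₁ = ∂F₃/∂y − ∂F₂/∂z = x^2 + 4*x*y - 5
(∇×F)₂ = ∂F₁/∂z − ∂F₃/∂x = -11
(∇×F)₃ = ∂F₂/∂x − ∂F₁/∂y = -2*x*z - 12*x + 3*y^2 - 4*y*z
∇×F = (x^2 + 4*x*y - 5, -11, -2*x*z - 12*x + 3*y^2 - 4*y*z)
At (2, -3, 3): (-25, -11, 27).

(-25, -11, 27)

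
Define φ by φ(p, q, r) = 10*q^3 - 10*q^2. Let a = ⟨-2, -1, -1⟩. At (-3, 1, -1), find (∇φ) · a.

∂φ/∂p = 0
∂φ/∂q = 30*q^2 - 20*q
∂φ/∂r = 0
∇φ at (-3, 1, -1) = (0, 10, 0)
∇φ · a = (0)(-2) + (10)(-1) + (0)(-1) = -10

-10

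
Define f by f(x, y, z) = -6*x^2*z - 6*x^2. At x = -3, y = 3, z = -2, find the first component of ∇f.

(∇f)_1 = ∂f/∂x = -12*x*z - 12*x
At (-3, 3, -2): -36.

-36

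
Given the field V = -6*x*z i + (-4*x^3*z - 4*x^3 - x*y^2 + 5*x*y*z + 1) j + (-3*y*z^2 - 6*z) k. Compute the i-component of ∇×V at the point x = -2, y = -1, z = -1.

(∇×V)_1 = ∂V₃/∂y − ∂V₂/∂z
= -3*z^2 − (-4*x^3 + 5*x*y)
= 4*x^3 - 5*x*y - 3*z^2
At (-2, -1, -1): -45.

-45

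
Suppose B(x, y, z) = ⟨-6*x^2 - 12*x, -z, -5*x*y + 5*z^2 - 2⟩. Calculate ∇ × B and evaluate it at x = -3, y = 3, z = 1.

(16, 15, 0)

(∇×B)₁ = ∂B₃/∂y − ∂B₂/∂z = -5*x + 1
(∇×B)₂ = ∂B₁/∂z − ∂B₃/∂x = 5*y
(∇×B)₃ = ∂B₂/∂x − ∂B₁/∂y = 0
∇×B = (-5*x + 1, 5*y, 0)
At (-3, 3, 1): (16, 15, 0).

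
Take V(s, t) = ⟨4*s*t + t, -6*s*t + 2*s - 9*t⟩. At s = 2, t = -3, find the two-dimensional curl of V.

∂V₂/∂s = -6*t + 2
∂V₁/∂t = 4*s + 1
Scalar curl = -4*s - 6*t + 1
At (2, -3): 11.

11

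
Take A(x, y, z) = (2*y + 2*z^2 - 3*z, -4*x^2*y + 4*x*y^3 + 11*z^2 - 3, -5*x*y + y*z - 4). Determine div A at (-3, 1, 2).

-71

∂A₁/∂x = 0
∂A₂/∂y = -4*x^2 + 12*x*y^2
∂A₃/∂z = y
∇·A = -4*x^2 + 12*x*y^2 + y
At (-3, 1, 2): -71.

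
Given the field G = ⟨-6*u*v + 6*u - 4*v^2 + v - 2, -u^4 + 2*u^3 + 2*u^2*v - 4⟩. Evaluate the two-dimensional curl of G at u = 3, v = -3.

-97

∂G₂/∂u = -4*u^3 + 6*u^2 + 4*u*v
∂G₁/∂v = -6*u - 8*v + 1
Scalar curl = -4*u^3 + 6*u^2 + 4*u*v + 6*u + 8*v - 1
At (3, -3): -97.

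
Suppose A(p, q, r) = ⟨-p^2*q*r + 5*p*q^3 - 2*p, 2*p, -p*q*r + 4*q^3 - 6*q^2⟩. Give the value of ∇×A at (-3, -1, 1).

(∇×A)₁ = ∂A₃/∂q − ∂A₂/∂r = -p*r + 12*q^2 - 12*q
(∇×A)₂ = ∂A₁/∂r − ∂A₃/∂p = -p^2*q + q*r
(∇×A)₃ = ∂A₂/∂p − ∂A₁/∂q = p^2*r - 15*p*q^2 + 2
∇×A = (-p*r + 12*q^2 - 12*q, -p^2*q + q*r, p^2*r - 15*p*q^2 + 2)
At (-3, -1, 1): (27, 8, 56).

(27, 8, 56)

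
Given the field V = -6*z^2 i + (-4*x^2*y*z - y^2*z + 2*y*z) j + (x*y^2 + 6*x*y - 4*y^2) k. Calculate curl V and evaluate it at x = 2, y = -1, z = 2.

(3, -19, 32)

(∇×V)₁ = ∂V₃/∂y − ∂V₂/∂z = 4*x^2*y + 2*x*y + 6*x + y^2 - 10*y
(∇×V)₂ = ∂V₁/∂z − ∂V₃/∂x = -y^2 - 6*y - 12*z
(∇×V)₃ = ∂V₂/∂x − ∂V₁/∂y = -8*x*y*z
∇×V = (4*x^2*y + 2*x*y + 6*x + y^2 - 10*y, -y^2 - 6*y - 12*z, -8*x*y*z)
At (2, -1, 2): (3, -19, 32).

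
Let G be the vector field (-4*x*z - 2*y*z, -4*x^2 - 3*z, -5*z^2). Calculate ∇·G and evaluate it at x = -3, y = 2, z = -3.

∂G₁/∂x = -4*z
∂G₂/∂y = 0
∂G₃/∂z = -10*z
∇·G = -14*z
At (-3, 2, -3): 42.

42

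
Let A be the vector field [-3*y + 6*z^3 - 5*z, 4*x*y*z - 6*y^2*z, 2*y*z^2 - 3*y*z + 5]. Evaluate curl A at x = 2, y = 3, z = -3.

(∇×A)₁ = ∂A₃/∂y − ∂A₂/∂z = -4*x*y + 6*y^2 + 2*z^2 - 3*z
(∇×A)₂ = ∂A₁/∂z − ∂A₃/∂x = 18*z^2 - 5
(∇×A)₃ = ∂A₂/∂x − ∂A₁/∂y = 4*y*z + 3
∇×A = (-4*x*y + 6*y^2 + 2*z^2 - 3*z, 18*z^2 - 5, 4*y*z + 3)
At (2, 3, -3): (57, 157, -33).

(57, 157, -33)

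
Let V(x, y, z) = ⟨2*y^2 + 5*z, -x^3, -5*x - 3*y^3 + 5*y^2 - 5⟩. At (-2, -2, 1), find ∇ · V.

∂V₁/∂x = 0
∂V₂/∂y = 0
∂V₃/∂z = 0
∇·V = 0
At (-2, -2, 1): 0.

0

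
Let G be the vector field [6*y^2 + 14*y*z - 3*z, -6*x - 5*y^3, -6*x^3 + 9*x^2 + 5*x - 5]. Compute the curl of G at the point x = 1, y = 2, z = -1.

(∇×G)₁ = ∂G₃/∂y − ∂G₂/∂z = 0
(∇×G)₂ = ∂G₁/∂z − ∂G₃/∂x = 18*x^2 - 18*x + 14*y - 8
(∇×G)₃ = ∂G₂/∂x − ∂G₁/∂y = -12*y - 14*z - 6
∇×G = (0, 18*x^2 - 18*x + 14*y - 8, -12*y - 14*z - 6)
At (1, 2, -1): (0, 20, -16).

(0, 20, -16)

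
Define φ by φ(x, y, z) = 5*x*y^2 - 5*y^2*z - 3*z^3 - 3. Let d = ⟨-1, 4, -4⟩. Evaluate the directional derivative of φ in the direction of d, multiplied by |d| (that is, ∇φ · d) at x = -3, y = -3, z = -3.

459

∂φ/∂x = 5*y^2
∂φ/∂y = 10*x*y - 10*y*z
∂φ/∂z = -5*y^2 - 9*z^2
∇φ at (-3, -3, -3) = (45, 0, -126)
∇φ · d = (45)(-1) + (0)(4) + (-126)(-4) = 459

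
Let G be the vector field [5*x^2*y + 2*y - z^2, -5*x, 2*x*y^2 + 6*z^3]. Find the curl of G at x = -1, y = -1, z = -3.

(4, 4, -12)

(∇×G)₁ = ∂G₃/∂y − ∂G₂/∂z = 4*x*y
(∇×G)₂ = ∂G₁/∂z − ∂G₃/∂x = -2*y^2 - 2*z
(∇×G)₃ = ∂G₂/∂x − ∂G₁/∂y = -5*x^2 - 7
∇×G = (4*x*y, -2*y^2 - 2*z, -5*x^2 - 7)
At (-1, -1, -3): (4, 4, -12).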